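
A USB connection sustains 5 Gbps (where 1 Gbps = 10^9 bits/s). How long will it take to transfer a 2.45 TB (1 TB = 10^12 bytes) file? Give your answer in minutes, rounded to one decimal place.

2.45 TB = 2,450,000,000,000 bytes = 19,600,000,000,000 bits
5 Gbps = 5,000,000,000 bits/s
time = 19,600,000,000,000 / 5,000,000,000 = 3,920.00 s
3,920.00 s / 60 = 65.3 minutes

65.3 minutes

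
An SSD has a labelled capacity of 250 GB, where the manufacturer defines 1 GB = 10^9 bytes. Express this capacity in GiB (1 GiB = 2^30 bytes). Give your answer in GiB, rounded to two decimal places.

250 GB = 250 × 10^9 bytes = 250,000,000,000 bytes
1 GiB = 2^30 bytes = 1,073,741,824 bytes
250,000,000,000 / 1,073,741,824 = 232.83 GiB

232.83 GiB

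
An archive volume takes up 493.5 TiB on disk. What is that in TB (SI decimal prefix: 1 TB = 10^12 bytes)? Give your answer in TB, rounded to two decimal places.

493.5 TiB = 493.5 × 2^40 bytes = 542,608,988,307,456 bytes
1 TB = 1,000,000,000,000 bytes
542,608,988,307,456 / 1,000,000,000,000 = 542.61 TB

542.61 TB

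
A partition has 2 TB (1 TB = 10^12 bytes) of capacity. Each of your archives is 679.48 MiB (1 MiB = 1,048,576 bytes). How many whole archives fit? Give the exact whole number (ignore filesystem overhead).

Capacity: 2 TB = 2,000,000,000,000 bytes
Per item: 679.48 MiB = 712,486,420.48 bytes
⌊2,000,000,000,000 / 712,486,420.48⌋ = 2,807

2,807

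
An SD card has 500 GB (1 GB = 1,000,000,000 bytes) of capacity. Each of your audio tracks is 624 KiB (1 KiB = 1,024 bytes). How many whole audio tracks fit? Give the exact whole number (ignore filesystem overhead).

Capacity: 500 GB = 500,000,000,000 bytes
Per item: 624 KiB = 638,976 bytes
⌊500,000,000,000 / 638,976⌋ = 782,502

782,502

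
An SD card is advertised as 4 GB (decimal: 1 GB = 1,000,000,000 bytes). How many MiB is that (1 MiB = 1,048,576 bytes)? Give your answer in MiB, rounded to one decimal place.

4 GB × 1,000,000,000 bytes/GB = 4,000,000,000 bytes
1 MiB = 2^20 bytes = 1,048,576 bytes
4,000,000,000 / 1,048,576 = 3,814.7 MiB

3,814.7 MiB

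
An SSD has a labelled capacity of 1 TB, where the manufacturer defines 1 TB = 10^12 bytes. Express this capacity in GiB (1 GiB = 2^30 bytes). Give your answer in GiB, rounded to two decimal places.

931.32 GiB

1 TB = 1 × 10^12 bytes = 1,000,000,000,000 bytes
1 GiB = 1,073,741,824 bytes
1,000,000,000,000 / 1,073,741,824 = 931.32 GiB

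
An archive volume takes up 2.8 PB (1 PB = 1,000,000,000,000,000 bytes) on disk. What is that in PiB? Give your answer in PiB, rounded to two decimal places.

2.8 PB = 2.8 × 10^15 bytes = 2,800,000,000,000,000 bytes
1 PiB = 1,125,899,906,842,624 bytes
2,800,000,000,000,000 / 1,125,899,906,842,624 = 2.49 PiB

2.49 PiB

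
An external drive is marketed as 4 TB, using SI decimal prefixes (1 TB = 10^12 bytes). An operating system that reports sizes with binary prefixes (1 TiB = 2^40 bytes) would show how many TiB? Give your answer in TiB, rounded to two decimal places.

4 TB × 1,000,000,000,000 bytes/TB = 4,000,000,000,000 bytes
1 TiB = 2^40 bytes = 1,099,511,627,776 bytes
4,000,000,000,000 / 1,099,511,627,776 = 3.64 TiB

3.64 TiB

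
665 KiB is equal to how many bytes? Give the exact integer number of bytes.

680,960 bytes

665 × 1,024 = 680,960 bytes  (1 KiB = 2^10 bytes)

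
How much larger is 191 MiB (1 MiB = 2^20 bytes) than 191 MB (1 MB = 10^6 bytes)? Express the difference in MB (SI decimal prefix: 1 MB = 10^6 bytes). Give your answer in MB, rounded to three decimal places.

191 MiB = 191 × 1,048,576 = 200,278,016 bytes
191 MB = 191 × 1,000,000 = 191,000,000 bytes
difference = 9,278,016 bytes
9,278,016 / 1,000,000 = 9.278 MB

9.278 MB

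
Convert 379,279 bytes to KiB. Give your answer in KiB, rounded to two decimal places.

370.39 KiB

379,279 bytes given.
1 KiB = 2^10 bytes = 1,024 bytes
379,279 / 1,024 = 370.39 KiB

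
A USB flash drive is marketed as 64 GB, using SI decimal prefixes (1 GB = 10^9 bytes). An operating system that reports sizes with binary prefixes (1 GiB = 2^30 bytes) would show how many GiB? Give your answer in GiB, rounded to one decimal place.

59.6 GiB

64 GB = 64 × 10^9 bytes = 64,000,000,000 bytes
1 GiB = 1,073,741,824 bytes
64,000,000,000 / 1,073,741,824 = 59.6 GiB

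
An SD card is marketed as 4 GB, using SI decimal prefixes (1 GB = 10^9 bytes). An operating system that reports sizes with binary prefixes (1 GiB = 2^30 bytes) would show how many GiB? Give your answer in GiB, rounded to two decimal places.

4 GB × 1,000,000,000 bytes/GB = 4,000,000,000 bytes
1 GiB = 2^30 bytes = 1,073,741,824 bytes
4,000,000,000 / 1,073,741,824 = 3.73 GiB

3.73 GiB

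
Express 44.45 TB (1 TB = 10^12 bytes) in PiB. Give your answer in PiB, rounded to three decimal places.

44.45 TB = 44.45 × 10^12 bytes = 44,450,000,000,000 bytes
1 PiB = 1,125,899,906,842,624 bytes
44,450,000,000,000 / 1,125,899,906,842,624 = 0.039 PiB

0.039 PiB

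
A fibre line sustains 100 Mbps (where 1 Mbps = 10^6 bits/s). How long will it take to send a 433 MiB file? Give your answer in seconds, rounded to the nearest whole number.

36 seconds

433 MiB = 454,033,408 bytes = 3,632,267,264 bits
100 Mbps = 100,000,000 bits/s
time = 3,632,267,264 / 100,000,000 = 36 s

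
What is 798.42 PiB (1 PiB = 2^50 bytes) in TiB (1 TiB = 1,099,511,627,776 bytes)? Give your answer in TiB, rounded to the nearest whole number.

817,582 TiB

798.42 PiB = 798.42 × 2^50 bytes = 898,941,003,621,287,854.08 bytes
1 TiB = 2^40 bytes = 1,099,511,627,776 bytes
898,941,003,621,287,854.08 / 1,099,511,627,776 = 817,582 TiB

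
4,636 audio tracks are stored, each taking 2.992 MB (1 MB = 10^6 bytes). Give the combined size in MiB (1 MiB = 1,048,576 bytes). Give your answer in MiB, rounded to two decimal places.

Total = 4,636 × 2.992 MB = 13870.912 MB
= 13870.912 × 1,000,000 bytes = 13,870,912,000 bytes
1 MiB = 1,048,576 bytes
13,870,912,000 / 1,048,576 = 13,228.33 MiB

13,228.33 MiB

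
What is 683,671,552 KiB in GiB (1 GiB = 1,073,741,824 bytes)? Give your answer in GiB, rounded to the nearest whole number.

652 GiB

683,671,552 KiB × 1,024 bytes/KiB = 700,079,669,248 bytes
1 GiB = 1,073,741,824 bytes
700,079,669,248 / 1,073,741,824 = 652 GiB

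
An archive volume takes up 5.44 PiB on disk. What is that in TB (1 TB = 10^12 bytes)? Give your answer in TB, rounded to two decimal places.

5.44 PiB × 1,125,899,906,842,624 bytes/PiB = 6,124,895,493,223,874.56 bytes
1 TB = 1,000,000,000,000 bytes
6,124,895,493,223,874.56 / 1,000,000,000,000 = 6,124.90 TB

6,124.90 TB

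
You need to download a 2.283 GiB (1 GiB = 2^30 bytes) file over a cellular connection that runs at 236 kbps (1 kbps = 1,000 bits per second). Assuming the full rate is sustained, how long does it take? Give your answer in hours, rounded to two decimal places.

2.283 GiB = 2,451,352,584.192 bytes = 19,610,820,673.536 bits
236 kbps = 236,000 bits/s
time = 19,610,820,673.536 / 236,000 = 83,096.6978 s
83,096.6978 s / 3600 = 23.08 hours

23.08 hours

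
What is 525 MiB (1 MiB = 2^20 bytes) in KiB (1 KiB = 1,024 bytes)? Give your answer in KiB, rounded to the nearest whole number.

525 MiB = 525 × 2^20 bytes = 550,502,400 bytes
1 KiB = 1,024 bytes
550,502,400 / 1,024 = 537,600 KiB

537,600 KiB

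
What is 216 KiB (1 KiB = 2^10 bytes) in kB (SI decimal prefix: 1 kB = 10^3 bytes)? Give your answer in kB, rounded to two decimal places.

221.18 kB

216 KiB = 216 × 2^10 bytes = 221,184 bytes
1 kB = 1,000 bytes
221,184 / 1,000 = 221.18 kB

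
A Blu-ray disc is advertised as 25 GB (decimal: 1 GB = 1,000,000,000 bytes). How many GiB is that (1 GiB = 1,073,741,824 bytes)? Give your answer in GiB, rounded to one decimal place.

25 GB × 1,000,000,000 bytes/GB = 25,000,000,000 bytes
1 GiB = 2^30 bytes = 1,073,741,824 bytes
25,000,000,000 / 1,073,741,824 = 23.3 GiB

23.3 GiB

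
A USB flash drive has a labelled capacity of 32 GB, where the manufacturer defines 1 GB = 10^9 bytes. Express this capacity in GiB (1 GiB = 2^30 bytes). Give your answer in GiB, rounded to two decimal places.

32 GB = 32 × 10^9 bytes = 32,000,000,000 bytes
1 GiB = 1,073,741,824 bytes
32,000,000,000 / 1,073,741,824 = 29.80 GiB

29.80 GiB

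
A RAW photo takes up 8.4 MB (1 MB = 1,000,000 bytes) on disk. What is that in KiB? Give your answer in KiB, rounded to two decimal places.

8,203.13 KiB

8.4 MB = 8.4 × 10^6 bytes = 8,400,000 bytes
1 KiB = 2^10 bytes = 1,024 bytes
8,400,000 / 1,024 = 8,203.13 KiB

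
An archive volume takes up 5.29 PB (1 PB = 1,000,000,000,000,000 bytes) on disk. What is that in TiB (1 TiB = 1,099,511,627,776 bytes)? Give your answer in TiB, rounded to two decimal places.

4,811.23 TiB

5.29 PB = 5.29 × 10^15 bytes = 5,290,000,000,000,000 bytes
1 TiB = 1,099,511,627,776 bytes
5,290,000,000,000,000 / 1,099,511,627,776 = 4,811.23 TiB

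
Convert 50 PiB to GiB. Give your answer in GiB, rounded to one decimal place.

50 PiB × 1,125,899,906,842,624 bytes/PiB = 56,294,995,342,131,200 bytes
1 GiB = 2^30 bytes = 1,073,741,824 bytes
56,294,995,342,131,200 / 1,073,741,824 = 52,428,800.0 GiB

52,428,800.0 GiB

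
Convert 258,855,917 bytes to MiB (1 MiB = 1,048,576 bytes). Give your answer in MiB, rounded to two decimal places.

258,855,917 bytes given.
1 MiB = 1,048,576 bytes
258,855,917 / 1,048,576 = 246.86 MiB

246.86 MiB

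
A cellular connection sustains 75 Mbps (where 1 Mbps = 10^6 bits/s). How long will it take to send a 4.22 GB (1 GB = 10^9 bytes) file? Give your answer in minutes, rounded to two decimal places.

4.22 GB = 4,220,000,000 bytes = 33,760,000,000 bits
75 Mbps = 75,000,000 bits/s
time = 33,760,000,000 / 75,000,000 = 450.133 s
450.133 s / 60 = 7.50 minutes

7.50 minutes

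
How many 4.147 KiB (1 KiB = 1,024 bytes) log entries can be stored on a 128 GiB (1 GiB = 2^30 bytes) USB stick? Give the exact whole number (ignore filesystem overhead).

32,365,017

Capacity: 128 GiB = 137,438,953,472 bytes
Per item: 4.147 KiB = 4,246.528 bytes
⌊137,438,953,472 / 4,246.528⌋ = 32,365,017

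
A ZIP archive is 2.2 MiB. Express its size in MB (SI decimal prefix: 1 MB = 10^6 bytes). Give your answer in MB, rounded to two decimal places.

2.31 MB

2.2 MiB × 1,048,576 bytes/MiB = 2,306,867.2 bytes
1 MB = 1,000,000 bytes
2,306,867.2 / 1,000,000 = 2.31 MB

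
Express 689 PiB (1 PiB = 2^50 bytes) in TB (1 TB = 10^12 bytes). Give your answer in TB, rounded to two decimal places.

775,745.04 TB

689 PiB × 1,125,899,906,842,624 bytes/PiB = 775,745,035,814,567,936 bytes
1 TB = 1,000,000,000,000 bytes
775,745,035,814,567,936 / 1,000,000,000,000 = 775,745.04 TB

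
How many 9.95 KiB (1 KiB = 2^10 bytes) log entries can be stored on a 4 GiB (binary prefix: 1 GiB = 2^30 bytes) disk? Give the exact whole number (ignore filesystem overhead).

Capacity: 4 GiB = 4,294,967,296 bytes
Per item: 9.95 KiB = 10,188.8 bytes
⌊4,294,967,296 / 10,188.8⌋ = 421,538

421,538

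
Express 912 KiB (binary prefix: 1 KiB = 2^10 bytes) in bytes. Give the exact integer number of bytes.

912 × 1,024 = 933,888 bytes  (1 KiB = 2^10 bytes)

933,888 bytes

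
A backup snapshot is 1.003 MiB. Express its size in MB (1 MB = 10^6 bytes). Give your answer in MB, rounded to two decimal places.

1.003 MiB × 1,048,576 bytes/MiB = 1,051,721.728 bytes
1 MB = 10^6 bytes = 1,000,000 bytes
1,051,721.728 / 1,000,000 = 1.05 MB

1.05 MB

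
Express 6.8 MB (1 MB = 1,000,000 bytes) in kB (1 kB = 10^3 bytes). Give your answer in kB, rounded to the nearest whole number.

6,800 kB

6.8 MB × 1,000,000 bytes/MB = 6,800,000 bytes
1 kB = 10^3 bytes = 1,000 bytes
6,800,000 / 1,000 = 6,800 kB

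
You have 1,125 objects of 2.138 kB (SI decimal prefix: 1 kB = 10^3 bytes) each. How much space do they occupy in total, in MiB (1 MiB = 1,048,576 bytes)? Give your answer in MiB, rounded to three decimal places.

2.294 MiB

Total = 1,125 × 2.138 kB = 2405.25 kB
= 2405.25 × 1,000 bytes = 2,405,250 bytes
1 MiB = 1,048,576 bytes
2,405,250 / 1,048,576 = 2.294 MiB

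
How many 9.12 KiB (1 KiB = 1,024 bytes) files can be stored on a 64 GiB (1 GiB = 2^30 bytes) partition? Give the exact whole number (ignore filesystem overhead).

Capacity: 64 GiB = 68,719,476,736 bytes
Per item: 9.12 KiB = 9,338.88 bytes
⌊68,719,476,736 / 9,338.88⌋ = 7,358,428

7,358,428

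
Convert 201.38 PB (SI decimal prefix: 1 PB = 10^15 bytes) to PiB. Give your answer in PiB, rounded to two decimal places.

201.38 PB × 1,000,000,000,000,000 bytes/PB = 201,380,000,000,000,000 bytes
1 PiB = 1,125,899,906,842,624 bytes
201,380,000,000,000,000 / 1,125,899,906,842,624 = 178.86 PiB

178.86 PiB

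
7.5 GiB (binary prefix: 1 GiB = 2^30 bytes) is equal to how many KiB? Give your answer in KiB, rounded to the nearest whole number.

7.5 GiB × 1,073,741,824 bytes/GiB = 8,053,063,680 bytes
1 KiB = 2^10 bytes = 1,024 bytes
8,053,063,680 / 1,024 = 7,864,320 KiB

7,864,320 KiB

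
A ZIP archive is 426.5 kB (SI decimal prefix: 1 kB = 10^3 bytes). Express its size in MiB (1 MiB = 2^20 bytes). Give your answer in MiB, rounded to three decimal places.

426.5 kB = 426.5 × 10^3 bytes = 426,500 bytes
1 MiB = 2^20 bytes = 1,048,576 bytes
426,500 / 1,048,576 = 0.407 MiB

0.407 MiB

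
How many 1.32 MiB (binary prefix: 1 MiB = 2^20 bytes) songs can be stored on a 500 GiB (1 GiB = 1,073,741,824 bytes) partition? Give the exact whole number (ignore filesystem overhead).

387,878

Capacity: 500 GiB = 536,870,912,000 bytes
Per item: 1.32 MiB = 1,384,120.32 bytes
⌊536,870,912,000 / 1,384,120.32⌋ = 387,878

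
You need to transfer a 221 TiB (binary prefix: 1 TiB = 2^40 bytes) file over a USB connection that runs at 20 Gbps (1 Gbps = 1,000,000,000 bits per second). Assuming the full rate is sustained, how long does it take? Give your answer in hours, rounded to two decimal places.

221 TiB = 242,992,069,738,496 bytes = 1,943,936,557,907,968 bits
20 Gbps = 20,000,000,000 bits/s
time = 1,943,936,557,907,968 / 20,000,000,000 = 97,196.8279 s
97,196.8279 s / 3600 = 27.00 hours

27.00 hours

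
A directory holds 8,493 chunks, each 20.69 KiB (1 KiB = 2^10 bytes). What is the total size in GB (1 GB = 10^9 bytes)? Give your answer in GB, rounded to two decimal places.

Total = 8,493 × 20.69 KiB = 175720.17 KiB
= 175720.17 × 1,024 bytes = 179,937,454.08 bytes
1 GB = 1,000,000,000 bytes
179,937,454.08 / 1,000,000,000 = 0.18 GB

0.18 GB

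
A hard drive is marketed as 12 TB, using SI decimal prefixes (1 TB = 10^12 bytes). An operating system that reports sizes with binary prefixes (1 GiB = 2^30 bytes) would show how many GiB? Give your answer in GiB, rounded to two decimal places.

11,175.87 GiB

12 TB = 12 × 10^12 bytes = 12,000,000,000,000 bytes
1 GiB = 1,073,741,824 bytes
12,000,000,000,000 / 1,073,741,824 = 11,175.87 GiB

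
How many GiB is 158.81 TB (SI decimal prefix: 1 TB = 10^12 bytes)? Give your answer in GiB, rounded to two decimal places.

147,903.34 GiB

158.81 TB × 1,000,000,000,000 bytes/TB = 158,810,000,000,000 bytes
1 GiB = 2^30 bytes = 1,073,741,824 bytes
158,810,000,000,000 / 1,073,741,824 = 147,903.34 GiB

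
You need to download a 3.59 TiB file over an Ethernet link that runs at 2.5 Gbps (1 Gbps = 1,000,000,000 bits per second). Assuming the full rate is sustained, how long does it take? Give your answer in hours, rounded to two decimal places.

3.59 TiB = 3,947,246,743,715.84 bytes = 31,577,973,949,726.72 bits
2.5 Gbps = 2,500,000,000 bits/s
time = 31,577,973,949,726.72 / 2,500,000,000 = 12,631.1896 s
12,631.1896 s / 3600 = 3.51 hours

3.51 hours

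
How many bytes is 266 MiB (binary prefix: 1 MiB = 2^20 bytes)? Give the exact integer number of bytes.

278,921,216 bytes

266 × 1,048,576 = 278,921,216 bytes  (1 MiB = 2^20 bytes)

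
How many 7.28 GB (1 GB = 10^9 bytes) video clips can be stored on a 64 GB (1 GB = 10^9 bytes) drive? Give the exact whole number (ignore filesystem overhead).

8

Capacity: 64 GB = 64,000,000,000 bytes
Per item: 7.28 GB = 7,280,000,000 bytes
⌊64,000,000,000 / 7,280,000,000⌋ = 8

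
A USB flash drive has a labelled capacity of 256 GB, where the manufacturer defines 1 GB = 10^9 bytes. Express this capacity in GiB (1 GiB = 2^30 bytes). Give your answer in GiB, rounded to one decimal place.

256 GB = 256 × 10^9 bytes = 256,000,000,000 bytes
1 GiB = 2^30 bytes = 1,073,741,824 bytes
256,000,000,000 / 1,073,741,824 = 238.4 GiB

238.4 GiB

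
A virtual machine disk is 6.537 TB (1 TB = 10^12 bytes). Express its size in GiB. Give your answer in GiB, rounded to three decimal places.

6,088.056 GiB

6.537 TB × 1,000,000,000,000 bytes/TB = 6,537,000,000,000 bytes
1 GiB = 1,073,741,824 bytes
6,537,000,000,000 / 1,073,741,824 = 6,088.056 GiB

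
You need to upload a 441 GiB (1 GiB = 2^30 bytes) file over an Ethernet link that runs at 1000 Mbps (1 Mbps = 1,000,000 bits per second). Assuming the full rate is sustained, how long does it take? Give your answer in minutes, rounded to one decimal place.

441 GiB = 473,520,144,384 bytes = 3,788,161,155,072 bits
1000 Mbps = 1,000,000,000 bits/s
time = 3,788,161,155,072 / 1,000,000,000 = 3,788.16 s
3,788.16 s / 60 = 63.1 minutes

63.1 minutes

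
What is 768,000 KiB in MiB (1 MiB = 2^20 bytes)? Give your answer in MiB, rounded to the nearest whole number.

750 MiB

768,000 KiB × 1,024 bytes/KiB = 786,432,000 bytes
1 MiB = 1,048,576 bytes
786,432,000 / 1,048,576 = 750 MiB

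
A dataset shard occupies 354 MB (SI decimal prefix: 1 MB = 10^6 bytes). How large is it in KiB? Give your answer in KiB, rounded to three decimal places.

345,703.125 KiB

354 MB = 354 × 10^6 bytes = 354,000,000 bytes
1 KiB = 1,024 bytes
354,000,000 / 1,024 = 345,703.125 KiB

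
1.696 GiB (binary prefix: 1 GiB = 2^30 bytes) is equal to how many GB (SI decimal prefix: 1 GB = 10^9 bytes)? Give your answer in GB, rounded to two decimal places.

1.82 GB

1.696 GiB × 1,073,741,824 bytes/GiB = 1,821,066,133.504 bytes
1 GB = 1,000,000,000 bytes
1,821,066,133.504 / 1,000,000,000 = 1.82 GB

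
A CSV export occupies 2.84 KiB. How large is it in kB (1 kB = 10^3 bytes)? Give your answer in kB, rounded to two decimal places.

2.91 kB

2.84 KiB × 1,024 bytes/KiB = 2,908.16 bytes
1 kB = 10^3 bytes = 1,000 bytes
2,908.16 / 1,000 = 2.91 kB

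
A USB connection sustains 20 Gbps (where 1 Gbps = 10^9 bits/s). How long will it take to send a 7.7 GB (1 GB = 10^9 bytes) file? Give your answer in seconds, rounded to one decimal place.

7.7 GB = 7,700,000,000 bytes = 61,600,000,000 bits
20 Gbps = 20,000,000,000 bits/s
time = 61,600,000,000 / 20,000,000,000 = 3.1 s

3.1 seconds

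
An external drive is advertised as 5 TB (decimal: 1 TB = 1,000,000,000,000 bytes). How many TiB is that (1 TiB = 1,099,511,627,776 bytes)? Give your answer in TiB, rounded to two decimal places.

4.55 TiB

5 TB × 1,000,000,000,000 bytes/TB = 5,000,000,000,000 bytes
1 TiB = 2^40 bytes = 1,099,511,627,776 bytes
5,000,000,000,000 / 1,099,511,627,776 = 4.55 TiB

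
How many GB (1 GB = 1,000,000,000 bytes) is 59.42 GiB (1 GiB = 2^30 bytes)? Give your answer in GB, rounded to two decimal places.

63.80 GB

59.42 GiB = 59.42 × 2^30 bytes = 63,801,739,182.08 bytes
1 GB = 10^9 bytes = 1,000,000,000 bytes
63,801,739,182.08 / 1,000,000,000 = 63.80 GB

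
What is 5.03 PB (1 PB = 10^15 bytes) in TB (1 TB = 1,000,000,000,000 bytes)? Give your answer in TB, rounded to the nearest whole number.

5.03 PB = 5.03 × 10^15 bytes = 5,030,000,000,000,000 bytes
1 TB = 1,000,000,000,000 bytes
5,030,000,000,000,000 / 1,000,000,000,000 = 5,030 TB

5,030 TB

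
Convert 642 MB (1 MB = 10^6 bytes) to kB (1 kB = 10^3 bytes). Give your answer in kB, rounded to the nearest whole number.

642 MB = 642 × 10^6 bytes = 642,000,000 bytes
1 kB = 1,000 bytes
642,000,000 / 1,000 = 642,000 kB

642,000 kB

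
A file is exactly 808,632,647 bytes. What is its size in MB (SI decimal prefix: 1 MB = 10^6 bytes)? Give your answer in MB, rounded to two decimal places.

808.63 MB

808,632,647 bytes given.
1 MB = 10^6 bytes = 1,000,000 bytes
808,632,647 / 1,000,000 = 808.63 MB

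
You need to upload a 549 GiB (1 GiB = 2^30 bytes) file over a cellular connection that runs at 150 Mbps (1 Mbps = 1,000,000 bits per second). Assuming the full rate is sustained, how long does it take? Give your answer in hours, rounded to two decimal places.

8.73 hours

549 GiB = 589,484,261,376 bytes = 4,715,874,091,008 bits
150 Mbps = 150,000,000 bits/s
time = 4,715,874,091,008 / 150,000,000 = 31,439.1606 s
31,439.1606 s / 3600 = 8.73 hours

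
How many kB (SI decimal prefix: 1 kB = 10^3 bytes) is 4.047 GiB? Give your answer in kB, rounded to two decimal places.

4.047 GiB × 1,073,741,824 bytes/GiB = 4,345,433,161.728 bytes
1 kB = 1,000 bytes
4,345,433,161.728 / 1,000 = 4,345,433.16 kB

4,345,433.16 kB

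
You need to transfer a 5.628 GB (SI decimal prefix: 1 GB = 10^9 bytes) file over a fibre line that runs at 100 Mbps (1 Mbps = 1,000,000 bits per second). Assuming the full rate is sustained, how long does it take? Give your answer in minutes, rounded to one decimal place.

7.5 minutes

5.628 GB = 5,628,000,000 bytes = 45,024,000,000 bits
100 Mbps = 100,000,000 bits/s
time = 45,024,000,000 / 100,000,000 = 450.24 s
450.24 s / 60 = 7.5 minutes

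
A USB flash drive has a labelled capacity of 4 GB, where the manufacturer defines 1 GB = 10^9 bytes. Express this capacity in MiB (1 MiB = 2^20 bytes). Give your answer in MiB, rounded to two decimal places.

3,814.70 MiB

4 GB = 4 × 10^9 bytes = 4,000,000,000 bytes
1 MiB = 1,048,576 bytes
4,000,000,000 / 1,048,576 = 3,814.70 MiB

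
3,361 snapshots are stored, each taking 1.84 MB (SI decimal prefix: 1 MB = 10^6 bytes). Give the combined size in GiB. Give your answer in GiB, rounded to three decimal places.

5.760 GiB

Total = 3,361 × 1.84 MB = 6184.24 MB
= 6184.24 × 1,000,000 bytes = 6,184,240,000 bytes
1 GiB = 1,073,741,824 bytes
6,184,240,000 / 1,073,741,824 = 5.760 GiB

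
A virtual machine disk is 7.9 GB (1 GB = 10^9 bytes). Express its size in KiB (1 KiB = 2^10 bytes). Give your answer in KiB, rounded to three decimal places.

7,714,843.750 KiB

7.9 GB × 1,000,000,000 bytes/GB = 7,900,000,000 bytes
1 KiB = 2^10 bytes = 1,024 bytes
7,900,000,000 / 1,024 = 7,714,843.750 KiB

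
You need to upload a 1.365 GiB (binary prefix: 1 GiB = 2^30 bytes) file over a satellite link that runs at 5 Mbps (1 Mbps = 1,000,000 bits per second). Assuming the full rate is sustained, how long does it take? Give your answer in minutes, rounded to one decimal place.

39.1 minutes

1.365 GiB = 1,465,657,589.76 bytes = 11,725,260,718.08 bits
5 Mbps = 5,000,000 bits/s
time = 11,725,260,718.08 / 5,000,000 = 2,345.05 s
2,345.05 s / 60 = 39.1 minutes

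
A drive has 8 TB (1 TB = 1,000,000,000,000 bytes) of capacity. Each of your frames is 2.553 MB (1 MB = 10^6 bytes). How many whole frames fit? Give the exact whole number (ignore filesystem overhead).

3,133,568

Capacity: 8 TB = 8,000,000,000,000 bytes
Per item: 2.553 MB = 2,553,000 bytes
⌊8,000,000,000,000 / 2,553,000⌋ = 3,133,568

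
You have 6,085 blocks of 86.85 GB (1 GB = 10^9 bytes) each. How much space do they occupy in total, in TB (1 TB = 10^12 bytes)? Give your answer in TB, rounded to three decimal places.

Total = 6,085 × 86.85 GB = 528482.25 GB
= 528482.25 × 1,000,000,000 bytes = 528,482,250,000,000 bytes
1 TB = 1,000,000,000,000 bytes
528,482,250,000,000 / 1,000,000,000,000 = 528.482 TB

528.482 TB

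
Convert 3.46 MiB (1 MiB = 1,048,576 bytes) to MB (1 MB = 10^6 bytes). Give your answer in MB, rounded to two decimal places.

3.46 MiB = 3.46 × 2^20 bytes = 3,628,072.96 bytes
1 MB = 1,000,000 bytes
3,628,072.96 / 1,000,000 = 3.63 MB

3.63 MB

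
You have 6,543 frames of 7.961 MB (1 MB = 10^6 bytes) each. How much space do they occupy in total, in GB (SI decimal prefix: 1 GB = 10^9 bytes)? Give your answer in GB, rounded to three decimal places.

Total = 6,543 × 7.961 MB = 52088.823 MB
= 52088.823 × 1,000,000 bytes = 52,088,823,000 bytes
1 GB = 1,000,000,000 bytes
52,088,823,000 / 1,000,000,000 = 52.089 GB

52.089 GB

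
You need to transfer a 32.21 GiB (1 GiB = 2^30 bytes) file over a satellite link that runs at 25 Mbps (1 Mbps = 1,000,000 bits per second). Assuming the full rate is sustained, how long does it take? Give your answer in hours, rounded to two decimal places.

3.07 hours

32.21 GiB = 34,585,224,151.04 bytes = 276,681,793,208.32 bits
25 Mbps = 25,000,000 bits/s
time = 276,681,793,208.32 / 25,000,000 = 11,067.2717 s
11,067.2717 s / 3600 = 3.07 hours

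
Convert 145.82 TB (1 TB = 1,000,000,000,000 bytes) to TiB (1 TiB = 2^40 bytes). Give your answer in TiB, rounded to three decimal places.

132.623 TiB

145.82 TB × 1,000,000,000,000 bytes/TB = 145,820,000,000,000 bytes
1 TiB = 1,099,511,627,776 bytes
145,820,000,000,000 / 1,099,511,627,776 = 132.623 TiB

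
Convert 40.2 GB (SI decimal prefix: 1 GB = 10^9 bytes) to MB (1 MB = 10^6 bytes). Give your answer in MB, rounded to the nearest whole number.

40.2 GB = 40.2 × 10^9 bytes = 40,200,000,000 bytes
1 MB = 10^6 bytes = 1,000,000 bytes
40,200,000,000 / 1,000,000 = 40,200 MB

40,200 MB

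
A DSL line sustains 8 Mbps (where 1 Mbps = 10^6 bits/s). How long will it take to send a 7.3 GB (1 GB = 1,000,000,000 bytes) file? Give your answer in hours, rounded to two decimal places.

2.03 hours

7.3 GB = 7,300,000,000 bytes = 58,400,000,000 bits
8 Mbps = 8,000,000 bits/s
time = 58,400,000,000 / 8,000,000 = 7,300.0000 s
7,300.0000 s / 3600 = 2.03 hours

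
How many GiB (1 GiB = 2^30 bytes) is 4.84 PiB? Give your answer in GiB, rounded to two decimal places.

5,075,107.84 GiB

4.84 PiB = 4.84 × 2^50 bytes = 5,449,355,549,118,300.16 bytes
1 GiB = 2^30 bytes = 1,073,741,824 bytes
5,449,355,549,118,300.16 / 1,073,741,824 = 5,075,107.84 GiB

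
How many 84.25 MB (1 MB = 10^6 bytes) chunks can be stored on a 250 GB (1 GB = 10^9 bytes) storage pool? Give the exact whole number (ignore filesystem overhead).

Capacity: 250 GB = 250,000,000,000 bytes
Per item: 84.25 MB = 84,250,000 bytes
⌊250,000,000,000 / 84,250,000⌋ = 2,967

2,967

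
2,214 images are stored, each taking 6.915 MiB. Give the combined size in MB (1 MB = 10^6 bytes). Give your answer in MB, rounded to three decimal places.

16,053.499 MB

Total = 2,214 × 6.915 MiB = 15309.81 MiB
= 15309.81 × 1,048,576 bytes = 16,053,499,330.56 bytes
1 MB = 1,000,000 bytes
16,053,499,330.56 / 1,000,000 = 16,053.499 MB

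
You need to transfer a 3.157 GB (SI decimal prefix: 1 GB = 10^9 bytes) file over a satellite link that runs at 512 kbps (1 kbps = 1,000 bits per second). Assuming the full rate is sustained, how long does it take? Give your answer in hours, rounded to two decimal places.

13.70 hours

3.157 GB = 3,157,000,000 bytes = 25,256,000,000 bits
512 kbps = 512,000 bits/s
time = 25,256,000,000 / 512,000 = 49,328.1250 s
49,328.1250 s / 3600 = 13.70 hours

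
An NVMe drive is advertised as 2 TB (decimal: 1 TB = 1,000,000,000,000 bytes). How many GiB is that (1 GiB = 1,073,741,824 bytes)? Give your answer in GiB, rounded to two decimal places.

2 TB = 2 × 10^12 bytes = 2,000,000,000,000 bytes
1 GiB = 2^30 bytes = 1,073,741,824 bytes
2,000,000,000,000 / 1,073,741,824 = 1,862.65 GiB

1,862.65 GiB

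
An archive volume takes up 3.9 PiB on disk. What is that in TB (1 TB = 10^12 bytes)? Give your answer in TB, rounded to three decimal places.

4,391.010 TB

3.9 PiB = 3.9 × 2^50 bytes = 4,391,009,636,686,233.6 bytes
1 TB = 10^12 bytes = 1,000,000,000,000 bytes
4,391,009,636,686,233.6 / 1,000,000,000,000 = 4,391.010 TB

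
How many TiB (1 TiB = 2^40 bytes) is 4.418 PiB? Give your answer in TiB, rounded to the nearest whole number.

4.418 PiB × 1,125,899,906,842,624 bytes/PiB = 4,974,225,788,430,712.832 bytes
1 TiB = 2^40 bytes = 1,099,511,627,776 bytes
4,974,225,788,430,712.832 / 1,099,511,627,776 = 4,524 TiB

4,524 TiB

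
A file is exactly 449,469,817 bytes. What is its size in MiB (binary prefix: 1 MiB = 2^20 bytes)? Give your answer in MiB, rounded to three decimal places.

449,469,817 bytes given.
1 MiB = 2^20 bytes = 1,048,576 bytes
449,469,817 / 1,048,576 = 428.648 MiB

428.648 MiB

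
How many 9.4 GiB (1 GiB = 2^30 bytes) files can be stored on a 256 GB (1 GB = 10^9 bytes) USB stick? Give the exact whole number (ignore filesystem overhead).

Capacity: 256 GB = 256,000,000,000 bytes
Per item: 9.4 GiB = 10,093,173,145.6 bytes
⌊256,000,000,000 / 10,093,173,145.6⌋ = 25

25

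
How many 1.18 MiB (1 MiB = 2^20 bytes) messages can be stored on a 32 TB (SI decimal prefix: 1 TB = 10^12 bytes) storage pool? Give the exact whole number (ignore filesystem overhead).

Capacity: 32 TB = 32,000,000,000,000 bytes
Per item: 1.18 MiB = 1,237,319.68 bytes
⌊32,000,000,000,000 / 1,237,319.68⌋ = 25,862,354

25,862,354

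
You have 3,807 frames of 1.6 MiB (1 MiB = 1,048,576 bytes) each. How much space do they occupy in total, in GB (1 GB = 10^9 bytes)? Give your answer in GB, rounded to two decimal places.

Total = 3,807 × 1.6 MiB = 6091.2 MiB
= 6091.2 × 1,048,576 bytes = 6,387,086,131.2 bytes
1 GB = 1,000,000,000 bytes
6,387,086,131.2 / 1,000,000,000 = 6.39 GB

6.39 GB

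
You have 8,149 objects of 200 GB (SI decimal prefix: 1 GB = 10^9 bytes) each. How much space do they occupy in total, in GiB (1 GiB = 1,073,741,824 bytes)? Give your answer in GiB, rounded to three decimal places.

1,517,869.532 GiB

Total = 8,149 × 200 GB = 1,629,800 GB
= 1,629,800 × 1,000,000,000 bytes = 1,629,800,000,000,000 bytes
1 GiB = 1,073,741,824 bytes
1,629,800,000,000,000 / 1,073,741,824 = 1,517,869.532 GiB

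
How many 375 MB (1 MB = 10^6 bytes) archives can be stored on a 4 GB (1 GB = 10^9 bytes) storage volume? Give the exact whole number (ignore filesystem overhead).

Capacity: 4 GB = 4,000,000,000 bytes
Per item: 375 MB = 375,000,000 bytes
⌊4,000,000,000 / 375,000,000⌋ = 10

10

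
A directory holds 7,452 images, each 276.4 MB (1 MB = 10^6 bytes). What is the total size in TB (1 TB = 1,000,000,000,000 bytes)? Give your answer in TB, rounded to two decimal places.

Total = 7,452 × 276.4 MB = 2059732.8 MB
= 2059732.8 × 1,000,000 bytes = 2,059,732,800,000 bytes
1 TB = 1,000,000,000,000 bytes
2,059,732,800,000 / 1,000,000,000,000 = 2.06 TB

2.06 TB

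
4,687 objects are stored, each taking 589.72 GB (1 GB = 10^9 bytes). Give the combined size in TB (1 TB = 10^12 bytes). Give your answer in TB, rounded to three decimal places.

Total = 4,687 × 589.72 GB = 2764017.64 GB
= 2764017.64 × 1,000,000,000 bytes = 2,764,017,640,000,000 bytes
1 TB = 1,000,000,000,000 bytes
2,764,017,640,000,000 / 1,000,000,000,000 = 2,764.018 TB

2,764.018 TB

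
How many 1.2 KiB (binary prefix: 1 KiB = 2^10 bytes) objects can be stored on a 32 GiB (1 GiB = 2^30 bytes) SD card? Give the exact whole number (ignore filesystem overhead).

27,962,026

Capacity: 32 GiB = 34,359,738,368 bytes
Per item: 1.2 KiB = 1,228.8 bytes
⌊34,359,738,368 / 1,228.8⌋ = 27,962,026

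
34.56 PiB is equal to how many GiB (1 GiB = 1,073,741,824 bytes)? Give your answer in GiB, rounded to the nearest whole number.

34.56 PiB × 1,125,899,906,842,624 bytes/PiB = 38,911,100,780,481,085.44 bytes
1 GiB = 2^30 bytes = 1,073,741,824 bytes
38,911,100,780,481,085.44 / 1,073,741,824 = 36,238,787 GiB

36,238,787 GiB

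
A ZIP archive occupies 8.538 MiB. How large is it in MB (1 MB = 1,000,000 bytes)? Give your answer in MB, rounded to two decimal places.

8.95 MB

8.538 MiB = 8.538 × 2^20 bytes = 8,952,741.888 bytes
1 MB = 10^6 bytes = 1,000,000 bytes
8,952,741.888 / 1,000,000 = 8.95 MB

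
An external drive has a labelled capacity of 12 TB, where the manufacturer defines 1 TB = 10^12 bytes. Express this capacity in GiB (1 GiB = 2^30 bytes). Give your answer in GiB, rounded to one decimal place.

12 TB × 1,000,000,000,000 bytes/TB = 12,000,000,000,000 bytes
1 GiB = 2^30 bytes = 1,073,741,824 bytes
12,000,000,000,000 / 1,073,741,824 = 11,175.9 GiB

11,175.9 GiB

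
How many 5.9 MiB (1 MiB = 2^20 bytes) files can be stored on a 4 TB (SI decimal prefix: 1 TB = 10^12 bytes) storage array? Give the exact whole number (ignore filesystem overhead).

646,558

Capacity: 4 TB = 4,000,000,000,000 bytes
Per item: 5.9 MiB = 6,186,598.4 bytes
⌊4,000,000,000,000 / 6,186,598.4⌋ = 646,558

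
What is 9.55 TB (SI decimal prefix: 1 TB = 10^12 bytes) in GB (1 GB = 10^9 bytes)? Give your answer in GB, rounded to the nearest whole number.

9,550 GB

9.55 TB × 1,000,000,000,000 bytes/TB = 9,550,000,000,000 bytes
1 GB = 1,000,000,000 bytes
9,550,000,000,000 / 1,000,000,000 = 9,550 GB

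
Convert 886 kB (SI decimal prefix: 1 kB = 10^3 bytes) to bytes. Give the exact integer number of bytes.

886 × 1,000 = 886,000 bytes  (1 kB = 10^3 bytes)

886,000 bytes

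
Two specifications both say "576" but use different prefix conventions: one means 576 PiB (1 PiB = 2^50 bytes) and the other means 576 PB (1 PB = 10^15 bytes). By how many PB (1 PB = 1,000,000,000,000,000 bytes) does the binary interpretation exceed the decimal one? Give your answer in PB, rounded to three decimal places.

576 PiB = 576 × 1,125,899,906,842,624 = 648,518,346,341,351,424 bytes
576 PB = 576 × 1,000,000,000,000,000 = 576,000,000,000,000,000 bytes
difference = 72,518,346,341,351,424 bytes
72,518,346,341,351,424 / 1,000,000,000,000,000 = 72.518 PB

72.518 PB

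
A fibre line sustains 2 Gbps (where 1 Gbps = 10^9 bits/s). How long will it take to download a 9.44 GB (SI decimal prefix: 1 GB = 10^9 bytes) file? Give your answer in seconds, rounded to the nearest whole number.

38 seconds

9.44 GB = 9,440,000,000 bytes = 75,520,000,000 bits
2 Gbps = 2,000,000,000 bits/s
time = 75,520,000,000 / 2,000,000,000 = 38 s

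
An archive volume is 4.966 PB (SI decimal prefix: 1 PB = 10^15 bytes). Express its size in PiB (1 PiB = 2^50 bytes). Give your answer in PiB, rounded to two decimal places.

4.41 PiB

4.966 PB = 4.966 × 10^15 bytes = 4,966,000,000,000,000 bytes
1 PiB = 2^50 bytes = 1,125,899,906,842,624 bytes
4,966,000,000,000,000 / 1,125,899,906,842,624 = 4.41 PiB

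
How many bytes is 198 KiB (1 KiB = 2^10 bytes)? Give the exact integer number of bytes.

198 × 1,024 = 202,752 bytes

202,752 bytes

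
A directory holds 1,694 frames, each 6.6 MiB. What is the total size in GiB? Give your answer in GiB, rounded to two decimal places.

10.92 GiB

Total = 1,694 × 6.6 MiB = 11180.4 MiB
= 11180.4 × 1,048,576 bytes = 11,723,499,110.4 bytes
1 GiB = 1,073,741,824 bytes
11,723,499,110.4 / 1,073,741,824 = 10.92 GiB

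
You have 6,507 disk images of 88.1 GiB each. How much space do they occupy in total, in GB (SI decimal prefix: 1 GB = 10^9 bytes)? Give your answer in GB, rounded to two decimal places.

615,540.43 GB

Total = 6,507 × 88.1 GiB = 573266.7 GiB
= 573266.7 × 1,073,741,824 bytes = 615,540,432,096,460.8 bytes
1 GB = 1,000,000,000 bytes
615,540,432,096,460.8 / 1,000,000,000 = 615,540.43 GB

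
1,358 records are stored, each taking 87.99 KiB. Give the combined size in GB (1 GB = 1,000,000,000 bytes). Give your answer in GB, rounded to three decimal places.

Total = 1,358 × 87.99 KiB = 119490.42 KiB
= 119490.42 × 1,024 bytes = 122,358,190.08 bytes
1 GB = 1,000,000,000 bytes
122,358,190.08 / 1,000,000,000 = 0.122 GB

0.122 GB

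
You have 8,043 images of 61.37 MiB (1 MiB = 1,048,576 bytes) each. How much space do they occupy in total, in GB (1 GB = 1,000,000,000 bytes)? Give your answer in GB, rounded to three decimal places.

Total = 8,043 × 61.37 MiB = 493598.91 MiB
= 493598.91 × 1,048,576 bytes = 517,575,970,652.16 bytes
1 GB = 1,000,000,000 bytes
517,575,970,652.16 / 1,000,000,000 = 517.576 GB

517.576 GB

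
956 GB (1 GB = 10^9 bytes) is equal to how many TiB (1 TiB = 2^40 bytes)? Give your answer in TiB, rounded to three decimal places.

956 GB = 956 × 10^9 bytes = 956,000,000,000 bytes
1 TiB = 2^40 bytes = 1,099,511,627,776 bytes
956,000,000,000 / 1,099,511,627,776 = 0.869 TiB

0.869 TiB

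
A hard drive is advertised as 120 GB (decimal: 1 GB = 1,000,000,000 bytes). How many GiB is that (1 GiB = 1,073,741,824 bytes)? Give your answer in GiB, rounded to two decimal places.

120 GB × 1,000,000,000 bytes/GB = 120,000,000,000 bytes
1 GiB = 2^30 bytes = 1,073,741,824 bytes
120,000,000,000 / 1,073,741,824 = 111.76 GiB

111.76 GiB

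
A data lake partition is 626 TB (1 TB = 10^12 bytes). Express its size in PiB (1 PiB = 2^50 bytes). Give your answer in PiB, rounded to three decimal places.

0.556 PiB

626 TB = 626 × 10^12 bytes = 626,000,000,000,000 bytes
1 PiB = 2^50 bytes = 1,125,899,906,842,624 bytes
626,000,000,000,000 / 1,125,899,906,842,624 = 0.556 PiB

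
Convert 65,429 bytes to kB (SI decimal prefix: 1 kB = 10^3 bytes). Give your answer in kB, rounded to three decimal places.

65.429 kB

65,429 bytes given.
1 kB = 10^3 bytes = 1,000 bytes
65,429 / 1,000 = 65.429 kB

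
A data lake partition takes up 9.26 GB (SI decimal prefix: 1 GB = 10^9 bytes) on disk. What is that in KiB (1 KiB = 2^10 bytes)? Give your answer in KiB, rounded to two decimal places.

9.26 GB × 1,000,000,000 bytes/GB = 9,260,000,000 bytes
1 KiB = 2^10 bytes = 1,024 bytes
9,260,000,000 / 1,024 = 9,042,968.75 KiB

9,042,968.75 KiB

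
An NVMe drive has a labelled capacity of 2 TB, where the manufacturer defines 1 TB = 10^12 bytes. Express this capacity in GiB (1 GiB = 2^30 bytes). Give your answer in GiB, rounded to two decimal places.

2 TB = 2 × 10^12 bytes = 2,000,000,000,000 bytes
1 GiB = 2^30 bytes = 1,073,741,824 bytes
2,000,000,000,000 / 1,073,741,824 = 1,862.65 GiB

1,862.65 GiB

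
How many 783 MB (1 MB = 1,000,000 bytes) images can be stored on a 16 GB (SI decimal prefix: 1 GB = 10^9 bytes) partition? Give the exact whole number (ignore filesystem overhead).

20

Capacity: 16 GB = 16,000,000,000 bytes
Per item: 783 MB = 783,000,000 bytes
⌊16,000,000,000 / 783,000,000⌋ = 20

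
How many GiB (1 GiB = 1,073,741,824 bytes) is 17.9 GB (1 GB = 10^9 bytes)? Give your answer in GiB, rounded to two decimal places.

17.9 GB = 17.9 × 10^9 bytes = 17,900,000,000 bytes
1 GiB = 1,073,741,824 bytes
17,900,000,000 / 1,073,741,824 = 16.67 GiB

16.67 GiB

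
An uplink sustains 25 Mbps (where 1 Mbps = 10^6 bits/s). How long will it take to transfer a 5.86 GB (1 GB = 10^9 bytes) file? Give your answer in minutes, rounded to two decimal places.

31.25 minutes

5.86 GB = 5,860,000,000 bytes = 46,880,000,000 bits
25 Mbps = 25,000,000 bits/s
time = 46,880,000,000 / 25,000,000 = 1,875.200 s
1,875.200 s / 60 = 31.25 minutes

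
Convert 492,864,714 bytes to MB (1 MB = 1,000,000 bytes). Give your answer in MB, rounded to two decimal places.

492,864,714 bytes given.
1 MB = 1,000,000 bytes
492,864,714 / 1,000,000 = 492.86 MB

492.86 MB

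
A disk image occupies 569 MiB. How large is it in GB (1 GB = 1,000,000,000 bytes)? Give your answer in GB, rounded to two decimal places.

569 MiB = 569 × 2^20 bytes = 596,639,744 bytes
1 GB = 1,000,000,000 bytes
596,639,744 / 1,000,000,000 = 0.60 GB

0.60 GB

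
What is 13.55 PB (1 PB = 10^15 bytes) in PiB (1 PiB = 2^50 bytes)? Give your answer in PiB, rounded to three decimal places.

12.035 PiB

13.55 PB = 13.55 × 10^15 bytes = 13,550,000,000,000,000 bytes
1 PiB = 2^50 bytes = 1,125,899,906,842,624 bytes
13,550,000,000,000,000 / 1,125,899,906,842,624 = 12.035 PiB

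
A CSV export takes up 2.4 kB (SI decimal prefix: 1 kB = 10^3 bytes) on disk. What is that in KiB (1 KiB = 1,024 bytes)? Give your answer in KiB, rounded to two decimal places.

2.34 KiB

2.4 kB × 1,000 bytes/kB = 2,400 bytes
1 KiB = 1,024 bytes
2,400 / 1,024 = 2.34 KiB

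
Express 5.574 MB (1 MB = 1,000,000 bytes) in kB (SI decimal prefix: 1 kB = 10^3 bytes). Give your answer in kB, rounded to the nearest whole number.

5.574 MB = 5.574 × 10^6 bytes = 5,574,000 bytes
1 kB = 10^3 bytes = 1,000 bytes
5,574,000 / 1,000 = 5,574 kB

5,574 kB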